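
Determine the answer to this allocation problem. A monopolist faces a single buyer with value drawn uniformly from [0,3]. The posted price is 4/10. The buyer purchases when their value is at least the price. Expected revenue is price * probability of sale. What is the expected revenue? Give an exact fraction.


Step 1: Posted price r = 2/5, value support [0,3]
Step 2: P(v >= r) = (3 - 2/5)/3 = 13/15
Step 3: Expected revenue = r * P(v >= r) = 2/5 * 13/15
Step 4: Revenue = 26/75

26/75


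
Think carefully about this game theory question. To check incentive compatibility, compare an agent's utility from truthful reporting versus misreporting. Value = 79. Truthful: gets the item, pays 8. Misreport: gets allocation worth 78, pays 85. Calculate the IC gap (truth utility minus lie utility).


Step 1: U(truth) = value - payment = 79 - 8 = 71
Step 2: U(lie) = allocation - payment = 78 - 85 = -7
Step 3: IC gap = 71 - (-7) = 78

78


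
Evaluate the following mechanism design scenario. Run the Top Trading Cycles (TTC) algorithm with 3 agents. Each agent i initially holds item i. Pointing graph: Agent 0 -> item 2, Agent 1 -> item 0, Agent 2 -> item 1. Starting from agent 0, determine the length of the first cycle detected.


Step 1: Trace the pointer graph from agent 0: 0 -> 2 -> 1 -> 0
Step 2: A cycle is detected when we revisit agent 0
Step 3: The cycle is: 0 -> 2 -> 1 -> 0
Step 4: Cycle length = 3

3


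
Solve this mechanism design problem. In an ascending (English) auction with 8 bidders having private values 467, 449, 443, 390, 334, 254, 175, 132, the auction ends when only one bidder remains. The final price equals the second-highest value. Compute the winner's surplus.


Step 1: Identify the highest value: 467
Step 2: Identify the second-highest value: 449
Step 3: The final price = second-highest value = 449
Step 4: Surplus = 467 - 449 = 18

18


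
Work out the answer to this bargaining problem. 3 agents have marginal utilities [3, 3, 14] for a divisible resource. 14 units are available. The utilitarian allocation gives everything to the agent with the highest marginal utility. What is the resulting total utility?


Step 1: The marginal utilities are [3, 3, 14]
Step 2: The highest marginal utility is 14
Step 3: All 14 units go to that agent
Step 4: Total utility = 14 * 14 = 196

196


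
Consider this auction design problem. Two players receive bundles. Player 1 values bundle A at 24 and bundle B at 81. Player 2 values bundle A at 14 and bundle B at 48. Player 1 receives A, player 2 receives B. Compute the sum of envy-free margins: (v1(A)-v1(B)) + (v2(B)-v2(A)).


Step 1: Player 1's margin = v1(A) - v1(B) = 24 - 81 = -57
Step 2: Player 2's margin = v2(B) - v2(A) = 48 - 14 = 34
Step 3: Total margin = -57 + 34 = -23

-23


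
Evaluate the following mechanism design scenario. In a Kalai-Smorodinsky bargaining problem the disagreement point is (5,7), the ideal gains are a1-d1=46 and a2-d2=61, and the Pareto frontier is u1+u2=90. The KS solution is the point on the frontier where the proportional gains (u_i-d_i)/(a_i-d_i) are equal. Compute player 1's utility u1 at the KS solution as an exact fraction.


Step 1: At the KS point, (u1-d1)/r1 = (u2-d2)/r2 = t and u1+u2 = 90
Step 2: u1 = d1 + r1*t and u2 = d2 + r2*t, so (d1 + r1*t) + (d2 + r2*t) = 90
Step 3: t = (90 - 5 - 7)/(46 + 61) = 78/107
Step 4: u1 = d1 + r1*t = 5 + 46 * 78/107 = 4123/107
Step 5: (Check: u2 = d2 + r2*t = 5507/107; u1+u2 = 4123/107 + 5507/107 = 90, on the frontier.)

4123/107


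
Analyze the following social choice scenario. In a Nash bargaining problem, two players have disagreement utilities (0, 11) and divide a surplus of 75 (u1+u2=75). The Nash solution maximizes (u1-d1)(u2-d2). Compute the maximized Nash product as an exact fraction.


Step 1: The Nash solution splits surplus symmetrically above the disagreement point
Step 2: u1 = (total + d1 - d2)/2 = (75 + 0 - 11)/2 = 32
Step 3: u2 = (total - d1 + d2)/2 = (75 - 0 + 11)/2 = 43
Step 4: Nash product = (32 - 0) * (43 - 11)
Step 5: = 32 * 32 = 1024

1024


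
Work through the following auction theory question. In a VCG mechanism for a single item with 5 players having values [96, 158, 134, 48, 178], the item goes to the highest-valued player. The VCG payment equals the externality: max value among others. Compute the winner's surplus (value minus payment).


Step 1: The winner is the agent with the highest value: agent 4 with value 178
Step 2: Values of other agents: [96, 158, 134, 48]
Step 3: VCG payment = max of others' values = 158
Step 4: Surplus = 178 - 158 = 20

20


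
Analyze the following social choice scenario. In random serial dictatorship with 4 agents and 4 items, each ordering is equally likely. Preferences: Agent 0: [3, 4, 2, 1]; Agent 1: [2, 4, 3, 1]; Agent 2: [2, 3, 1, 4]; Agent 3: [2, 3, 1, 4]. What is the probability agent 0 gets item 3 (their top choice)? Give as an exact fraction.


Step 1: Agent 0 wants item 3
Step 2: There are 24 possible orderings of agents
Step 3: In 14 orderings, agent 0 gets item 3
Step 4: Probability = 14/24 = 7/12

7/12


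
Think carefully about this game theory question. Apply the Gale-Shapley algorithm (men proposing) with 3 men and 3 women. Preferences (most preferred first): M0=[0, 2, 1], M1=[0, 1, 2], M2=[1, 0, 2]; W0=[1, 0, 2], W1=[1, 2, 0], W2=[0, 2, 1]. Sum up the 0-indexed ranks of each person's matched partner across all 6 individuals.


Step 1: Run Gale-Shapley (men propose, women hold best offer):
  M0 proposes to W0; she accepts
  M1 proposes to W0; she switches from M0
  M2 proposes to W1; she accepts
  M0 proposes to W2; she accepts
Step 2: Final matching: W0-M1, W1-M2, W2-M0
Step 3: 0-indexed ranks (man's rank of his match, then woman's): 0 + 0 + 0 + 1 + 1 + 0
Step 4: Total rank sum = 2

2


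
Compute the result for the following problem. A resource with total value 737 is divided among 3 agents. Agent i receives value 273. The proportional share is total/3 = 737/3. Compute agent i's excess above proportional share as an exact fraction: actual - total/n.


Step 1: Proportional share = 737/3
Step 2: Agent's actual allocation = 273
Step 3: Excess = 273 - 737/3 = 82/3

82/3


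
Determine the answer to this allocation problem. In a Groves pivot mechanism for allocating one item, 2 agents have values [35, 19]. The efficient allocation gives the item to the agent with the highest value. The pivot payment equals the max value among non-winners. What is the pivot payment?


Step 1: The efficient winner is agent 0 with value 35
Step 2: Other agents' values: [19]
Step 3: Pivot payment = max(others) = 19
Step 4: The winner pays 19

19


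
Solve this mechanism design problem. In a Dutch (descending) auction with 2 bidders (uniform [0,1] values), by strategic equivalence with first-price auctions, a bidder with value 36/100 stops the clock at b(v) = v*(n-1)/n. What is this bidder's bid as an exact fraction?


Step 1: Dutch auctions are strategically equivalent to first-price auctions
Step 2: The equilibrium bid is b(v) = v*(n-1)/n
Step 3: b = 9/25 * 1/2
Step 4: b = 9/50

9/50


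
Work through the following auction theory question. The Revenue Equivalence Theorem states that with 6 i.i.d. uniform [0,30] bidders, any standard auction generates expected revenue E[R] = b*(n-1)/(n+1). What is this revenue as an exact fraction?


Step 1: By Revenue Equivalence, expected revenue = b*(n-1)/(n+1)
Step 2: Substituting n = 6, b = 30
Step 3: Revenue = 30*(6-1)/(6+1) = 30*5/7
Step 4: Revenue = 150/7

150/7


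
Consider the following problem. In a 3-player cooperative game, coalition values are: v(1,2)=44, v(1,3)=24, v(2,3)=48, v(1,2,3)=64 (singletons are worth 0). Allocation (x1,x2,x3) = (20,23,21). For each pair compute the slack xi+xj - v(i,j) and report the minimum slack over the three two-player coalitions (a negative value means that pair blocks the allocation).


Step 1: Slack for coalition (1,2): x1+x2 - v12 = 43 - 44 = -1
Step 2: Slack for coalition (1,3): x1+x3 - v13 = 41 - 24 = 17
Step 3: Slack for coalition (2,3): x2+x3 - v23 = 44 - 48 = -4
Step 4: Minimum slack = min(-1, 17, -4) = -4, attained by (2,3); coalition (2,3) can block (slack < 0), so the allocation is not in the core

-4


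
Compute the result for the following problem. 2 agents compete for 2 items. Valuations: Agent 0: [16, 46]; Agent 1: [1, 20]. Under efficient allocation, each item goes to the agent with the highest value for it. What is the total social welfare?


Step 1: For each item, find the maximum value among all agents.
Step 2: Item 0 -> Agent 0 (value 16)
Step 3: Item 1 -> Agent 0 (value 46)
Step 4: Total welfare = 16 + 46 = 62

62


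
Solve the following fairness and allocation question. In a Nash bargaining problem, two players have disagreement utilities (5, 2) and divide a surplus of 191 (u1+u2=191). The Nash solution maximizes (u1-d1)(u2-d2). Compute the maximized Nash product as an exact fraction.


Step 1: The Nash solution splits surplus symmetrically above the disagreement point
Step 2: u1 = (total + d1 - d2)/2 = (191 + 5 - 2)/2 = 97
Step 3: u2 = (total - d1 + d2)/2 = (191 - 5 + 2)/2 = 94
Step 4: Nash product = (97 - 5) * (94 - 2)
Step 5: = 92 * 92 = 8464

8464


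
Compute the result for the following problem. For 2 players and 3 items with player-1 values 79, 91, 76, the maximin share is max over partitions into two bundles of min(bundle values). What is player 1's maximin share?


Step 1: Item values = 79, 91, 76
Step 2: Enumerate all 2-bundle partitions and take the smaller bundle:
  Partition 1: {79} vs {91,76} -> bundles 79, 167; min = 79
  Partition 2: {91} vs {79,76} -> bundles 91, 155; min = 91
  Partition 3: {76} vs {79,91} -> bundles 76, 170; min = 76
Step 3: MMS = max(79, 91, 76) = 91

91


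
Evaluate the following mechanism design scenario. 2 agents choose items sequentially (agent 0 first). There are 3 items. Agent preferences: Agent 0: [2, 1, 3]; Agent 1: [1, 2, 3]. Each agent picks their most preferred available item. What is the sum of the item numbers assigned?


Step 1: Agent 0 picks item 2
Step 2: Agent 1 picks item 1
Step 3: Sum = 2 + 1 = 3

3


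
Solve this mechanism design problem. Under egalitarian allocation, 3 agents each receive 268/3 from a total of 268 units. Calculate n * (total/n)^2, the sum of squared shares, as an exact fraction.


Step 1: Each agent's share = 268/3
Step 2: Square of each share = (268/3)^2 = 71824/9
Step 3: Sum of squares = 3 * 71824/9 = 71824/3

71824/3


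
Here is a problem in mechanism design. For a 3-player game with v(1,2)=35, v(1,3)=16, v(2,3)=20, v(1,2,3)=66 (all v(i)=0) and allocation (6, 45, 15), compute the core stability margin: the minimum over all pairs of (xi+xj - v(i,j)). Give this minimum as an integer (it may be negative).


Step 1: Slack for coalition (1,2): x1+x2 - v12 = 51 - 35 = 16
Step 2: Slack for coalition (1,3): x1+x3 - v13 = 21 - 16 = 5
Step 3: Slack for coalition (2,3): x2+x3 - v23 = 60 - 20 = 40
Step 4: Minimum slack = min(16, 5, 40) = 5, attained by (1,3); no pair can gain by deviating, so the allocation is in the core

5


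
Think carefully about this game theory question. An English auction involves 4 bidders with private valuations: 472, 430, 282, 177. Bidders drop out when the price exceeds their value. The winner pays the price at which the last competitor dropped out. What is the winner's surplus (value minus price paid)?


Step 1: Identify the highest value: 472
Step 2: Identify the second-highest value: 430
Step 3: The final price = second-highest value = 430
Step 4: Surplus = 472 - 430 = 42

42


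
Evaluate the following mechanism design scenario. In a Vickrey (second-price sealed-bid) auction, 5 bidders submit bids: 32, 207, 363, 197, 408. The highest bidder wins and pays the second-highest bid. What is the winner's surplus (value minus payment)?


Step 1: Sort bids in descending order: 408, 363, 207, 197, 32
Step 2: The winning bid is the highest: 408
Step 3: The payment equals the second-highest bid: 363
Step 4: Surplus = winner's bid - payment = 408 - 363 = 45

45


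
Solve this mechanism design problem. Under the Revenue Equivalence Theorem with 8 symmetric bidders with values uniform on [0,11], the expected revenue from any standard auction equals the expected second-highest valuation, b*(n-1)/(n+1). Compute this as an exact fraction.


Step 1: By Revenue Equivalence, expected revenue = b*(n-1)/(n+1)
Step 2: Substituting n = 8, b = 11
Step 3: Revenue = 11*(8-1)/(8+1) = 11*7/9
Step 4: Revenue = 77/9

77/9


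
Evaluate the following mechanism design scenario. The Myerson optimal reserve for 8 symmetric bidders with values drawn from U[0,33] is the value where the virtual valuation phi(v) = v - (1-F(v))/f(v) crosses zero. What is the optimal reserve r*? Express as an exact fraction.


Step 1: For U[0,33], F(v) = v/33 and f(v) = 1/33
Step 2: phi(v) = v - (1 - v/33)/(1/33) = v - (33 - v) = 2v - 33
Step 3: Set phi(r*) = 0: 2r* - 33 = 0
Step 4: r* = 33/2 (the number of bidders n = 8 does not enter)

33/2


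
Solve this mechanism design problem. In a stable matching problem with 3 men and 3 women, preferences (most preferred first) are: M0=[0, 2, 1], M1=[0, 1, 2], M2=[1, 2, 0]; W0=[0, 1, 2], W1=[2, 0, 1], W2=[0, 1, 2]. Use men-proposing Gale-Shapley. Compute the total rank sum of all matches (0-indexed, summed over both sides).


Step 1: Run Gale-Shapley (men propose, women hold best offer):
  M0 proposes to W0; she accepts
  M1 proposes to W0; rejected
  M1 proposes to W1; she accepts
  M2 proposes to W1; she switches from M1
  M1 proposes to W2; she accepts
Step 2: Final matching: W0-M0, W1-M2, W2-M1
Step 3: 0-indexed ranks (man's rank of his match, then woman's): 0 + 0 + 0 + 0 + 2 + 1
Step 4: Total rank sum = 3

3


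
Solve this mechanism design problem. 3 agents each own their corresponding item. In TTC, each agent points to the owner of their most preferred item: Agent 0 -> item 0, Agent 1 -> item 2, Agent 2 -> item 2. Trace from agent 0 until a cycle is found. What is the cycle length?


Step 1: Trace the pointer graph from agent 0: 0 -> 0
Step 2: A cycle is detected when we revisit agent 0
Step 3: The cycle is: 0 -> 0
Step 4: Cycle length = 1

1


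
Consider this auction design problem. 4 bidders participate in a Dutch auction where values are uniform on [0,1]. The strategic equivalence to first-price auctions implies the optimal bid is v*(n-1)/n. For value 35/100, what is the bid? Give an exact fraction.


Step 1: Dutch auctions are strategically equivalent to first-price auctions
Step 2: The equilibrium bid is b(v) = v*(n-1)/n
Step 3: b = 7/20 * 3/4
Step 4: b = 21/80

21/80


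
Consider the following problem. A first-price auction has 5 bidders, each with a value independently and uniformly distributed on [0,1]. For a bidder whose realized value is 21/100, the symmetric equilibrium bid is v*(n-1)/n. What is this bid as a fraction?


Step 1: The symmetric BNE bidding function is b(v) = v * (n-1) / n
Step 2: Substitute v = 21/100 and n = 5
Step 3: b = 21/100 * 4/5
Step 4: b = 21/125

21/125


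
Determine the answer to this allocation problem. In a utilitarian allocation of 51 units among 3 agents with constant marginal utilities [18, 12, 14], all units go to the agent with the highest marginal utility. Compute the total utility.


Step 1: The marginal utilities are [18, 12, 14]
Step 2: The highest marginal utility is 18
Step 3: All 51 units go to that agent
Step 4: Total utility = 18 * 51 = 918

918


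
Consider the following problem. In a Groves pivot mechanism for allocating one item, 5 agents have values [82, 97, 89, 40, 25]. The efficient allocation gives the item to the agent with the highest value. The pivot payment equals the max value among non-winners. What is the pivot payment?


Step 1: The efficient winner is agent 1 with value 97
Step 2: Other agents' values: [82, 89, 40, 25]
Step 3: Pivot payment = max(others) = 89
Step 4: The winner pays 89

89


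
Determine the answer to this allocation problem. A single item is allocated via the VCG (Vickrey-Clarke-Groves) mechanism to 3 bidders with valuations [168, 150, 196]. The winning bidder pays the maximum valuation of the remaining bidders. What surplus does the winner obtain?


Step 1: The winner is the agent with the highest value: agent 2 with value 196
Step 2: Values of other agents: [168, 150]
Step 3: VCG payment = max of others' values = 168
Step 4: Surplus = 196 - 168 = 28

28


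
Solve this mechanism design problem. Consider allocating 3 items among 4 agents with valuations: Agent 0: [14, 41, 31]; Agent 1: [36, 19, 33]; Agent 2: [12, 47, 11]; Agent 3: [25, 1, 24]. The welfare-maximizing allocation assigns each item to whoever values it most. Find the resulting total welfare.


Step 1: For each item, find the maximum value among all agents.
Step 2: Item 0 -> Agent 1 (value 36)
Step 3: Item 1 -> Agent 2 (value 47)
Step 4: Item 2 -> Agent 1 (value 33)
Step 5: Total welfare = 36 + 47 + 33 = 116

116


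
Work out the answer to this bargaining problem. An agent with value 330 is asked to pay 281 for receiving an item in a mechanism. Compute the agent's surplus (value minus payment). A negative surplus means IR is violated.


Step 1: Surplus = value - payment = 330 - 281 = 49
Step 2: IR is satisfied (surplus >= 0)

49


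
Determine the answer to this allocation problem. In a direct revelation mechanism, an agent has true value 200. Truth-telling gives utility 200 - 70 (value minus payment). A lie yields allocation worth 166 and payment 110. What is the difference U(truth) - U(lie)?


Step 1: U(truth) = value - payment = 200 - 70 = 130
Step 2: U(lie) = allocation - payment = 166 - 110 = 56
Step 3: IC gap = 130 - 56 = 74

74


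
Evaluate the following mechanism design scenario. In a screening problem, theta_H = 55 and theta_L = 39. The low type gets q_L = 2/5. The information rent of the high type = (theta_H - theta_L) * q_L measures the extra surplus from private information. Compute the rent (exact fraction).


Step 1: theta_H - theta_L = 55 - 39 = 16
Step 2: Information rent = (theta_H - theta_L) * q_L
Step 3: = 16 * 2/5
Step 4: = 32/5

32/5


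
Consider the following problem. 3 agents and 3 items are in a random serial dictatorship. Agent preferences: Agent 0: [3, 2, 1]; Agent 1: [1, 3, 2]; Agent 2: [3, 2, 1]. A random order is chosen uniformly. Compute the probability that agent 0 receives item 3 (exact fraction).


Step 1: Agent 0 wants item 3
Step 2: There are 6 possible orderings of agents
Step 3: In 3 orderings, agent 0 gets item 3
Step 4: Probability = 3/6 = 1/2

1/2


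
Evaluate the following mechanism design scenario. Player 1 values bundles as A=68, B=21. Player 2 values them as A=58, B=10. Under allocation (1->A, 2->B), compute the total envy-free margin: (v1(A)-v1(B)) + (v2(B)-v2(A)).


Step 1: Player 1's margin = v1(A) - v1(B) = 68 - 21 = 47
Step 2: Player 2's margin = v2(B) - v2(A) = 10 - 58 = -48
Step 3: Total margin = 47 + -48 = -1

-1


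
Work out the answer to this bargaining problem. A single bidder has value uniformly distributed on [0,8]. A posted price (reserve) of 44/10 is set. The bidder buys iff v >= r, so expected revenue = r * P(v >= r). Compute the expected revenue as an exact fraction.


Step 1: Posted price r = 22/5, value support [0,8]
Step 2: P(v >= r) = (8 - 22/5)/8 = 9/20
Step 3: Expected revenue = r * P(v >= r) = 22/5 * 9/20
Step 4: Revenue = 99/50

99/50


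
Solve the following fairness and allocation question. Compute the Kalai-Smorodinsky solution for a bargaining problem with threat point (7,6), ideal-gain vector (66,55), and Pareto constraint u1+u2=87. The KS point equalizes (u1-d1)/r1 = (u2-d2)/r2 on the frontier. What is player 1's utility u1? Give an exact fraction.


Step 1: At the KS point, (u1-d1)/r1 = (u2-d2)/r2 = t and u1+u2 = 87
Step 2: u1 = d1 + r1*t and u2 = d2 + r2*t, so (d1 + r1*t) + (d2 + r2*t) = 87
Step 3: t = (87 - 7 - 6)/(66 + 55) = 74/121
Step 4: u1 = d1 + r1*t = 7 + 66 * 74/121 = 521/11
Step 5: (Check: u2 = d2 + r2*t = 436/11; u1+u2 = 521/11 + 436/11 = 87, on the frontier.)

521/11


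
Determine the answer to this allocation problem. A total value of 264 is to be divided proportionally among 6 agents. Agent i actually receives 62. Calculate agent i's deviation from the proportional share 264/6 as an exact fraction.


Step 1: Proportional share = 264/6 = 44
Step 2: Agent's actual allocation = 62
Step 3: Excess = 62 - 44 = 18

18


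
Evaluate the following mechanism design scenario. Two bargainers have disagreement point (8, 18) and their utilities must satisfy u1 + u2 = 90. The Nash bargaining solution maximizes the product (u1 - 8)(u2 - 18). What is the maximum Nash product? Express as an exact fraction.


Step 1: The Nash solution splits surplus symmetrically above the disagreement point
Step 2: u1 = (total + d1 - d2)/2 = (90 + 8 - 18)/2 = 40
Step 3: u2 = (total - d1 + d2)/2 = (90 - 8 + 18)/2 = 50
Step 4: Nash product = (40 - 8) * (50 - 18)
Step 5: = 32 * 32 = 1024

1024


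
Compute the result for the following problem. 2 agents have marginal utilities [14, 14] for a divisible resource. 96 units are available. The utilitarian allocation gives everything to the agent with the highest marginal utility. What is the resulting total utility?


Step 1: The marginal utilities are [14, 14]
Step 2: The highest marginal utility is 14
Step 3: All 96 units go to that agent
Step 4: Total utility = 14 * 96 = 1344

1344


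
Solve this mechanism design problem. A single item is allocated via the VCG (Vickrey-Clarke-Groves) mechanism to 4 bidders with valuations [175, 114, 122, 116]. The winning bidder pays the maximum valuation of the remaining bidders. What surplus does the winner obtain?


Step 1: The winner is the agent with the highest value: agent 0 with value 175
Step 2: Values of other agents: [114, 122, 116]
Step 3: VCG payment = max of others' values = 122
Step 4: Surplus = 175 - 122 = 53

53


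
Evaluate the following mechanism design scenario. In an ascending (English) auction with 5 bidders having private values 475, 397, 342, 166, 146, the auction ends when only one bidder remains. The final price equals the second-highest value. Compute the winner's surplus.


Step 1: Identify the highest value: 475
Step 2: Identify the second-highest value: 397
Step 3: The final price = second-highest value = 397
Step 4: Surplus = 475 - 397 = 78

78


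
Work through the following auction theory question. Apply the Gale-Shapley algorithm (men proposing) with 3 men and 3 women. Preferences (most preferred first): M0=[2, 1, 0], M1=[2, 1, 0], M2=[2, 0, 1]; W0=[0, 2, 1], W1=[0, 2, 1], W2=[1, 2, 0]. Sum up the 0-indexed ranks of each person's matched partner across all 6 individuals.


Step 1: Run Gale-Shapley (men propose, women hold best offer):
  M0 proposes to W2; she accepts
  M1 proposes to W2; she switches from M0
  M2 proposes to W2; rejected
  M2 proposes to W0; she accepts
  M0 proposes to W1; she accepts
Step 2: Final matching: W0-M2, W1-M0, W2-M1
Step 3: 0-indexed ranks (man's rank of his match, then woman's): 1 + 1 + 1 + 0 + 0 + 0
Step 4: Total rank sum = 3

3


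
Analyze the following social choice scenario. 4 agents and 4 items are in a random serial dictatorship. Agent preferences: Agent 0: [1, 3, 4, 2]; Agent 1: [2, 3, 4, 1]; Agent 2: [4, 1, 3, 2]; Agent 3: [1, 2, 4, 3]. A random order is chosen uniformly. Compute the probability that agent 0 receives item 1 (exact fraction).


Step 1: Agent 0 wants item 1
Step 2: There are 24 possible orderings of agents
Step 3: In 12 orderings, agent 0 gets item 1
Step 4: Probability = 12/24 = 1/2

1/2


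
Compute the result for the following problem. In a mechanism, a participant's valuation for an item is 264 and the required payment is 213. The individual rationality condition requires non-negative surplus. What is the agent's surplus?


Step 1: Surplus = value - payment = 264 - 213 = 51
Step 2: IR is satisfied (surplus >= 0)

51


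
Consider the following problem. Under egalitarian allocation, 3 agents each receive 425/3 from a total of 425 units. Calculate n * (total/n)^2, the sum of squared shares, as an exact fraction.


Step 1: Each agent's share = 425/3
Step 2: Square of each share = (425/3)^2 = 180625/9
Step 3: Sum of squares = 3 * 180625/9 = 180625/3

180625/3


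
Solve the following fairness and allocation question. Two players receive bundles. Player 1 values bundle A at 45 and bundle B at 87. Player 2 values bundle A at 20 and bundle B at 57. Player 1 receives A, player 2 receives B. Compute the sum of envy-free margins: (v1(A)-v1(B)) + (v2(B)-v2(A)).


Step 1: Player 1's margin = v1(A) - v1(B) = 45 - 87 = -42
Step 2: Player 2's margin = v2(B) - v2(A) = 57 - 20 = 37
Step 3: Total margin = -42 + 37 = -5

-5


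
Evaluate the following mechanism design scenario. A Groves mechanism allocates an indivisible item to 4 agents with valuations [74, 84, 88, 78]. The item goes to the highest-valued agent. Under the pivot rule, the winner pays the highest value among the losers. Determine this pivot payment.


Step 1: The efficient winner is agent 2 with value 88
Step 2: Other agents' values: [74, 84, 78]
Step 3: Pivot payment = max(others) = 84
Step 4: The winner pays 84

84


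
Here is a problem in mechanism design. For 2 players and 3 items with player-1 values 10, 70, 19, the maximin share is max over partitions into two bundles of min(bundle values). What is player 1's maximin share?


Step 1: Item values = 10, 70, 19
Step 2: Enumerate all 2-bundle partitions and take the smaller bundle:
  Partition 1: {10} vs {70,19} -> bundles 10, 89; min = 10
  Partition 2: {70} vs {10,19} -> bundles 70, 29; min = 29
  Partition 3: {19} vs {10,70} -> bundles 19, 80; min = 19
Step 3: MMS = max(10, 29, 19) = 29

29


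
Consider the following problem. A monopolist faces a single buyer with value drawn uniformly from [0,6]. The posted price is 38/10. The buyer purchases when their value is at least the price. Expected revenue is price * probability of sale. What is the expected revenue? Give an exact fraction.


Step 1: Posted price r = 19/5, value support [0,6]
Step 2: P(v >= r) = (6 - 19/5)/6 = 11/30
Step 3: Expected revenue = r * P(v >= r) = 19/5 * 11/30
Step 4: Revenue = 209/150

209/150


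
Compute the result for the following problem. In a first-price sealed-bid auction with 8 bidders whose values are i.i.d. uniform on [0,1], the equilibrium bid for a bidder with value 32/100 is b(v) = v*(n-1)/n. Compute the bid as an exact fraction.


Step 1: The symmetric BNE bidding function is b(v) = v * (n-1) / n
Step 2: Substitute v = 8/25 and n = 8
Step 3: b = 8/25 * 7/8
Step 4: b = 7/25

7/25


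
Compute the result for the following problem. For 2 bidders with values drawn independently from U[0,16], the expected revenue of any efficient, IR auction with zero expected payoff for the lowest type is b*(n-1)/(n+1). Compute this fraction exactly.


Step 1: By Revenue Equivalence, expected revenue = b*(n-1)/(n+1)
Step 2: Substituting n = 2, b = 16
Step 3: Revenue = 16*(2-1)/(2+1) = 16*1/3
Step 4: Revenue = 16/3

16/3


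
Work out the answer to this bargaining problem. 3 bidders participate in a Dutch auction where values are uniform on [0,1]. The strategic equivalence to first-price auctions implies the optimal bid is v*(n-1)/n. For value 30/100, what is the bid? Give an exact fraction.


Step 1: Dutch auctions are strategically equivalent to first-price auctions
Step 2: The equilibrium bid is b(v) = v*(n-1)/n
Step 3: b = 3/10 * 2/3
Step 4: b = 1/5

1/5


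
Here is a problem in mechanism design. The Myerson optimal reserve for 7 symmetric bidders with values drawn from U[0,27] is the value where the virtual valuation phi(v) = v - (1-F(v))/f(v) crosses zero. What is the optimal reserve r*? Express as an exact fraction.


Step 1: For U[0,27], F(v) = v/27 and f(v) = 1/27
Step 2: phi(v) = v - (1 - v/27)/(1/27) = v - (27 - v) = 2v - 27
Step 3: Set phi(r*) = 0: 2r* - 27 = 0
Step 4: r* = 27/2 (the number of bidders n = 7 does not enter)

27/2


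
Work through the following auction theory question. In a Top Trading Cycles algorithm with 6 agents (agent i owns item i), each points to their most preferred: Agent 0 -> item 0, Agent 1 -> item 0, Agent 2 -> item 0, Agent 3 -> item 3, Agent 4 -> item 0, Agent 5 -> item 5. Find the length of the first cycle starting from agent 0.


Step 1: Trace the pointer graph from agent 0: 0 -> 0
Step 2: A cycle is detected when we revisit agent 0
Step 3: The cycle is: 0 -> 0
Step 4: Cycle length = 1

1


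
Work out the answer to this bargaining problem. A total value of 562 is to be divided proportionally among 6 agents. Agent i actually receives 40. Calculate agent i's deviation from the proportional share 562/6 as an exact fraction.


Step 1: Proportional share = 562/6 = 281/3
Step 2: Agent's actual allocation = 40
Step 3: Excess = 40 - 281/3 = -161/3

-161/3


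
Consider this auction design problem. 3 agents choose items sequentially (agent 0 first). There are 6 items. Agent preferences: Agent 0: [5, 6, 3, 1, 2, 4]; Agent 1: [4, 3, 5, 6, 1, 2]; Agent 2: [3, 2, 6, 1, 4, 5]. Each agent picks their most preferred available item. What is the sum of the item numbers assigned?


Step 1: Agent 0 picks item 5
Step 2: Agent 1 picks item 4
Step 3: Agent 2 picks item 3
Step 4: Sum = 5 + 4 + 3 = 12

12


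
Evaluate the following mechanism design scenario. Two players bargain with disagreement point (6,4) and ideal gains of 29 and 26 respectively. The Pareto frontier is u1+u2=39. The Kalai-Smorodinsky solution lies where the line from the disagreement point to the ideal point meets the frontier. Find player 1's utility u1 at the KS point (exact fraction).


Step 1: At the KS point, (u1-d1)/r1 = (u2-d2)/r2 = t and u1+u2 = 39
Step 2: u1 = d1 + r1*t and u2 = d2 + r2*t, so (d1 + r1*t) + (d2 + r2*t) = 39
Step 3: t = (39 - 6 - 4)/(29 + 26) = 29/55
Step 4: u1 = d1 + r1*t = 6 + 29 * 29/55 = 1171/55
Step 5: (Check: u2 = d2 + r2*t = 974/55; u1+u2 = 1171/55 + 974/55 = 39, on the frontier.)

1171/55


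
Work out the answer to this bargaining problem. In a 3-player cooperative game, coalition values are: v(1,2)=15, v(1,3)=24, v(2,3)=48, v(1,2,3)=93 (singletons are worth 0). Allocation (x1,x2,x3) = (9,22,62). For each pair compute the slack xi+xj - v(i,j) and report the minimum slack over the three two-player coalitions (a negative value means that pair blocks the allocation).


Step 1: Slack for coalition (1,2): x1+x2 - v12 = 31 - 15 = 16
Step 2: Slack for coalition (1,3): x1+x3 - v13 = 71 - 24 = 47
Step 3: Slack for coalition (2,3): x2+x3 - v23 = 84 - 48 = 36
Step 4: Minimum slack = min(16, 47, 36) = 16, attained by (1,2); no pair can gain by deviating, so the allocation is in the core

16


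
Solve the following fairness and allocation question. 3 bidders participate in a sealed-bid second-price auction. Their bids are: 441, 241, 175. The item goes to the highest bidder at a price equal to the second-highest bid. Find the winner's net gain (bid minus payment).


Step 1: Sort bids in descending order: 441, 241, 175
Step 2: The winning bid is the highest: 441
Step 3: The payment equals the second-highest bid: 241
Step 4: Surplus = winner's bid - payment = 441 - 241 = 200

200


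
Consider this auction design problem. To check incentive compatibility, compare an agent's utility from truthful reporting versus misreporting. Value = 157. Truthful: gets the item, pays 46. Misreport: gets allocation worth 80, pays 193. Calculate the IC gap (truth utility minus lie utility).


Step 1: U(truth) = value - payment = 157 - 46 = 111
Step 2: U(lie) = allocation - payment = 80 - 193 = -113
Step 3: IC gap = 111 - (-113) = 224

224


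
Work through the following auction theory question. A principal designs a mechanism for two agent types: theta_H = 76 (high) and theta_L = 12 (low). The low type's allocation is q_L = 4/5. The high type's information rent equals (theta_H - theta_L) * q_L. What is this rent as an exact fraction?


Step 1: theta_H - theta_L = 76 - 12 = 64
Step 2: Information rent = (theta_H - theta_L) * q_L
Step 3: = 64 * 4/5
Step 4: = 256/5

256/5


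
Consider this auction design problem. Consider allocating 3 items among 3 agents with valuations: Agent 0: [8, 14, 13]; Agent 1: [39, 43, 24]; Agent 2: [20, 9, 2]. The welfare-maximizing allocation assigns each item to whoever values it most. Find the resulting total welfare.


Step 1: For each item, find the maximum value among all agents.
Step 2: Item 0 -> Agent 1 (value 39)
Step 3: Item 1 -> Agent 1 (value 43)
Step 4: Item 2 -> Agent 1 (value 24)
Step 5: Total welfare = 39 + 43 + 24 = 106

106


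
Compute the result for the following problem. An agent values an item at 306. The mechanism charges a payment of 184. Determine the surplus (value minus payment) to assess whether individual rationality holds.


Step 1: Surplus = value - payment = 306 - 184 = 122
Step 2: IR is satisfied (surplus >= 0)

122


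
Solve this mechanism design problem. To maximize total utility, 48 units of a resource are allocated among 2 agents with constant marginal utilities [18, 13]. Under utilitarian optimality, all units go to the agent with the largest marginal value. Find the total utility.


Step 1: The marginal utilities are [18, 13]
Step 2: The highest marginal utility is 18
Step 3: All 48 units go to that agent
Step 4: Total utility = 18 * 48 = 864

864


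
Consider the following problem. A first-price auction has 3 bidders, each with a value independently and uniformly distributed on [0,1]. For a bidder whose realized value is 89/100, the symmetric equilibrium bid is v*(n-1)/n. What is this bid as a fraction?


Step 1: The symmetric BNE bidding function is b(v) = v * (n-1) / n
Step 2: Substitute v = 89/100 and n = 3
Step 3: b = 89/100 * 2/3
Step 4: b = 89/150

89/150


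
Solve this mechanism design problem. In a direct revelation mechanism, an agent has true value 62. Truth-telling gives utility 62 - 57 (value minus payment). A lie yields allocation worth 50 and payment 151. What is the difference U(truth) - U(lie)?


Step 1: U(truth) = value - payment = 62 - 57 = 5
Step 2: U(lie) = allocation - payment = 50 - 151 = -101
Step 3: IC gap = 5 - (-101) = 106

106


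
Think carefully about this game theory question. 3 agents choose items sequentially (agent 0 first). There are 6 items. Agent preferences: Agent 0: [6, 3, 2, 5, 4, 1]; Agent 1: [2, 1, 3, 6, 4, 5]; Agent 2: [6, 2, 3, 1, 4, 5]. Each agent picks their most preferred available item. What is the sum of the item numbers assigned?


Step 1: Agent 0 picks item 6
Step 2: Agent 1 picks item 2
Step 3: Agent 2 picks item 3
Step 4: Sum = 6 + 2 + 3 = 11

11


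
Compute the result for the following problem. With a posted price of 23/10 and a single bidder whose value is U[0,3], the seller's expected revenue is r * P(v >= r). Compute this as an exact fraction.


Step 1: Posted price r = 23/10, value support [0,3]
Step 2: P(v >= r) = (3 - 23/10)/3 = 7/30
Step 3: Expected revenue = r * P(v >= r) = 23/10 * 7/30
Step 4: Revenue = 161/300

161/300


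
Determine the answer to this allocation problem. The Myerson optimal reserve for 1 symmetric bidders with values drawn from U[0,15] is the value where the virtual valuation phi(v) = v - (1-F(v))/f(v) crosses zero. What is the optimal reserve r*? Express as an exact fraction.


Step 1: For U[0,15], F(v) = v/15 and f(v) = 1/15
Step 2: phi(v) = v - (1 - v/15)/(1/15) = v - (15 - v) = 2v - 15
Step 3: Set phi(r*) = 0: 2r* - 15 = 0
Step 4: r* = 15/2 (the number of bidders n = 1 does not enter)

15/2


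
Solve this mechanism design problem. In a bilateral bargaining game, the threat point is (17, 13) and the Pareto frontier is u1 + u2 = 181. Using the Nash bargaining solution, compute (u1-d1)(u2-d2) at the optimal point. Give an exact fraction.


Step 1: The Nash solution splits surplus symmetrically above the disagreement point
Step 2: u1 = (total + d1 - d2)/2 = (181 + 17 - 13)/2 = 185/2
Step 3: u2 = (total - d1 + d2)/2 = (181 - 17 + 13)/2 = 177/2
Step 4: Nash product = (185/2 - 17) * (177/2 - 13)
Step 5: = 151/2 * 151/2 = 22801/4

22801/4


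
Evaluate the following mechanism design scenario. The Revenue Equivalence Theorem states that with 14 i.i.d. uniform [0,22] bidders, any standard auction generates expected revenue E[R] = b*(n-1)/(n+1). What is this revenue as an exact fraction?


Step 1: By Revenue Equivalence, expected revenue = b*(n-1)/(n+1)
Step 2: Substituting n = 14, b = 22
Step 3: Revenue = 22*(14-1)/(14+1) = 22*13/15
Step 4: Revenue = 286/15

286/15


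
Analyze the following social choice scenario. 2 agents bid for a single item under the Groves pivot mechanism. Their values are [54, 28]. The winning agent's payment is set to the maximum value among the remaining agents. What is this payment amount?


Step 1: The efficient winner is agent 0 with value 54
Step 2: Other agents' values: [28]
Step 3: Pivot payment = max(others) = 28
Step 4: The winner pays 28

28


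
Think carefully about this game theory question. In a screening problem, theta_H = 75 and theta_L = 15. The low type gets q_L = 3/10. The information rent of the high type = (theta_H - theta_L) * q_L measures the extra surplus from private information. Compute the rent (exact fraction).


Step 1: theta_H - theta_L = 75 - 15 = 60
Step 2: Information rent = (theta_H - theta_L) * q_L
Step 3: = 60 * 3/10
Step 4: = 18

18


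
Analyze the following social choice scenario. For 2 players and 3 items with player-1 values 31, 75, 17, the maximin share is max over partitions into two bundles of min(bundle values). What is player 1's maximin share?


Step 1: Item values = 31, 75, 17
Step 2: Enumerate all 2-bundle partitions and take the smaller bundle:
  Partition 1: {31} vs {75,17} -> bundles 31, 92; min = 31
  Partition 2: {75} vs {31,17} -> bundles 75, 48; min = 48
  Partition 3: {17} vs {31,75} -> bundles 17, 106; min = 17
Step 3: MMS = max(31, 48, 17) = 48

48


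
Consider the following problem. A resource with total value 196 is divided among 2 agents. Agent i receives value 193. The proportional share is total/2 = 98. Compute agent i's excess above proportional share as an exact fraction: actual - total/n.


Step 1: Proportional share = 196/2 = 98
Step 2: Agent's actual allocation = 193
Step 3: Excess = 193 - 98 = 95

95


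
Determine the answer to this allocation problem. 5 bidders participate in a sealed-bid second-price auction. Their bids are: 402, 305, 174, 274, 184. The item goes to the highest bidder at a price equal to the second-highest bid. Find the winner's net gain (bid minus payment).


Step 1: Sort bids in descending order: 402, 305, 274, 184, 174
Step 2: The winning bid is the highest: 402
Step 3: The payment equals the second-highest bid: 305
Step 4: Surplus = winner's bid - payment = 402 - 305 = 97

97


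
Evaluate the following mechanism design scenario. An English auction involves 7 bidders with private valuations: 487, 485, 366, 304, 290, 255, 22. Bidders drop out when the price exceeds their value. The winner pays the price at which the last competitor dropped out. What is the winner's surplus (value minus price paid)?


Step 1: Identify the highest value: 487
Step 2: Identify the second-highest value: 485
Step 3: The final price = second-highest value = 485
Step 4: Surplus = 487 - 485 = 2

2


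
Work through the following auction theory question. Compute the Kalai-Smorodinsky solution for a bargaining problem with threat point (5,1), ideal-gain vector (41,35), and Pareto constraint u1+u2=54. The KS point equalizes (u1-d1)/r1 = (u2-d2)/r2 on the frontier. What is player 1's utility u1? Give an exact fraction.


Step 1: At the KS point, (u1-d1)/r1 = (u2-d2)/r2 = t and u1+u2 = 54
Step 2: u1 = d1 + r1*t and u2 = d2 + r2*t, so (d1 + r1*t) + (d2 + r2*t) = 54
Step 3: t = (54 - 5 - 1)/(41 + 35) = 48/76 = 12/19
Step 4: u1 = d1 + r1*t = 5 + 41 * 12/19 = 587/19
Step 5: (Check: u2 = d2 + r2*t = 439/19; u1+u2 = 587/19 + 439/19 = 54, on the frontier.)

587/19
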